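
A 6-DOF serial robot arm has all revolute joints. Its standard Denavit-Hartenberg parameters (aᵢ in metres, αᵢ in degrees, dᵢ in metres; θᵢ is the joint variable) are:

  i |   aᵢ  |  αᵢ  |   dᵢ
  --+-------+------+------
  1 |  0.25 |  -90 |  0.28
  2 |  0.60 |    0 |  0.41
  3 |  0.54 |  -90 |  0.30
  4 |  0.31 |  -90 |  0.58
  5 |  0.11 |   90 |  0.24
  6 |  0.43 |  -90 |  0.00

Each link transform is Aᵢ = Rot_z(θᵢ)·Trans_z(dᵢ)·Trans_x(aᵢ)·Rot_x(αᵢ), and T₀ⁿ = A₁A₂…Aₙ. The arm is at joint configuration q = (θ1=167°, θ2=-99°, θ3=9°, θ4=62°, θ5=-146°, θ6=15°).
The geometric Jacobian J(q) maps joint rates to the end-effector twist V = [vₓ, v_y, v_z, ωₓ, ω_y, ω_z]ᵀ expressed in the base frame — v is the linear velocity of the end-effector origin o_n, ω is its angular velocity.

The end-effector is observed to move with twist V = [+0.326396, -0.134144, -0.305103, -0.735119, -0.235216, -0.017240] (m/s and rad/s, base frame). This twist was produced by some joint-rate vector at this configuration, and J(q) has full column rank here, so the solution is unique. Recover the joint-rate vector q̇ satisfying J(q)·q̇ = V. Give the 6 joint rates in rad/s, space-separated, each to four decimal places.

o_n = [-1.1511, -0.4074, 1.0435]
J₁: ẑ×o_n = [0.4074, -1.1511, 0.0000], ω = ẑ
J2: z=[-0.2250, -0.9744, 0.0000] o=[-0.2436, 0.0562, 0.2800] → [-0.7439, 0.1718, -0.7799, -0.2250, -0.9744, 0.0000]
J3: z=[-0.2250, -0.9744, 0.0000] o=[-0.2444, -0.3644, 0.8726] → [-0.1665, 0.0384, -0.8738, -0.2250, -0.9744, 0.0000]
J4: z=[-0.9744, 0.2250, -0.0000] o=[-0.3119, -0.6567, 1.4126] → [-0.0830, -0.3596, -0.0541, -0.9744, 0.2250, -0.0000]
J5: z=[0.1056, 0.4574, -0.8829] o=[-0.8154, -0.2595, 1.5581] → [-0.3660, 0.3507, 0.1379, 0.1056, 0.4574, -0.8829]
J6: z=[0.6967, -0.6676, -0.2625] o=[-0.8681, -0.2143, 1.3034] → [0.1228, 0.2554, -0.3234, 0.6967, -0.6676, -0.2625]
q̇ = J⁺·V = [-0.2940, -0.5930, 0.6390, 0.9270, -0.4080, 0.3180]

-0.2940 -0.5930 0.6390 0.9270 -0.4080 0.3180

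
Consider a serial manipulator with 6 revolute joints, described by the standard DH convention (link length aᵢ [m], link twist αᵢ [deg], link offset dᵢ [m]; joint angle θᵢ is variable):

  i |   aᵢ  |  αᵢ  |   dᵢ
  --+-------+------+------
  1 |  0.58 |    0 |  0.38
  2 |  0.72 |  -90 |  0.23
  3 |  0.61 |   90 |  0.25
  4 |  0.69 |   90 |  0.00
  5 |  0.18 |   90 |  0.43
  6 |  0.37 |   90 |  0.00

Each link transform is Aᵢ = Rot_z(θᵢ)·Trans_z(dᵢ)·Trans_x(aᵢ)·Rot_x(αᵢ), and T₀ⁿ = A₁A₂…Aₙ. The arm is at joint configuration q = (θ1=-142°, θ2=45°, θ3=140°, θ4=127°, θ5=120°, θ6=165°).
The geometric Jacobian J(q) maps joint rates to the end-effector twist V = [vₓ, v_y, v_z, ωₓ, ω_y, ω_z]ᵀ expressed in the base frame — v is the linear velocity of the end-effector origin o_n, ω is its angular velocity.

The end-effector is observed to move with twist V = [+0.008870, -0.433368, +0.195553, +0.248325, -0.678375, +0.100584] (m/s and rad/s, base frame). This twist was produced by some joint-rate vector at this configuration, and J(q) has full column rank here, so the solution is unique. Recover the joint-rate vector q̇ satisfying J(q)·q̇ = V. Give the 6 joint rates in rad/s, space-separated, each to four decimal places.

0.6400 -0.8610 0.2120 -0.1300 -0.4880 0.5940

o_n = [0.6991, -0.6918, 0.3669]
J₁: ẑ×o_n = [0.6918, 0.6991, -0.0000], ω = ẑ
J2: z=[0.0000, 0.0000, 1.0000] o=[-0.4570, -0.3571, 0.3800] → [0.3347, 1.1561, -0.0000, 0.0000, 0.0000, 1.0000]
J3: z=[0.9925, -0.1219, 0.0000] o=[-0.5448, -1.0717, 0.6100] → [0.0296, 0.2413, 0.5287, 0.9925, -0.1219, 0.0000]
J4: z=[-0.0783, -0.6380, -0.7660] o=[-0.2397, -0.6384, 0.2179] → [-0.1360, -0.7075, 0.6031, -0.0783, -0.6380, -0.7660]
J5: z=[0.6719, 0.5339, -0.5134] o=[0.2685, -1.0213, 0.4848] → [0.1062, -0.1418, -0.0085, 0.6719, 0.5339, -0.5134]
J6: z=[0.5987, -0.7996, -0.0480] o=[0.4789, -0.8412, 0.1098] → [-0.1984, -0.1645, 0.2655, 0.5987, -0.7996, -0.0480]
q̇ = J⁺·V = [0.6400, -0.8610, 0.2120, -0.1300, -0.4880, 0.5940]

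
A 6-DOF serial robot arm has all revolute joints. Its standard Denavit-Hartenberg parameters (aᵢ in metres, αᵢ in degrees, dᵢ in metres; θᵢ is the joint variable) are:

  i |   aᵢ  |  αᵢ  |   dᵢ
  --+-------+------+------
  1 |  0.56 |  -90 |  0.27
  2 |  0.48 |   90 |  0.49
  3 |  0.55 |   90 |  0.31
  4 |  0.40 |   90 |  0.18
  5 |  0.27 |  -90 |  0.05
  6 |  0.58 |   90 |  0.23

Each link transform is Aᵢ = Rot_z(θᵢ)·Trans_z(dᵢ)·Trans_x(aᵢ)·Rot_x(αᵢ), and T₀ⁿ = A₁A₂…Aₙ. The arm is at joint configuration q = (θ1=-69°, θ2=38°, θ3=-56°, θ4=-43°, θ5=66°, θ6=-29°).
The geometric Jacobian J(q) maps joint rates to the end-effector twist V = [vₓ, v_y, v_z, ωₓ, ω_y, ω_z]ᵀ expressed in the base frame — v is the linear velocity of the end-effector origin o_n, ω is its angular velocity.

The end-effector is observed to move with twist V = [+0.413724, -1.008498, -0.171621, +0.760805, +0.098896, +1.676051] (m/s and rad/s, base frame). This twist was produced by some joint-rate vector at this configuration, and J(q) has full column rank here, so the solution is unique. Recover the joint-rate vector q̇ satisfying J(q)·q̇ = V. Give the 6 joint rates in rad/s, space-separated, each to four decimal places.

o_n = [-0.4390, -0.6300, 0.0190]
J₁: ẑ×o_n = [0.6300, -0.4390, 0.0000], ω = ẑ
J2: z=[0.9336, 0.3584, 0.0000] o=[0.2007, -0.5228, 0.2700] → [-0.0900, 0.2343, 0.1292, 0.9336, 0.3584, 0.0000]
J3: z=[0.2206, -0.5748, 0.7880] o=[0.7937, -0.7003, -0.0255] → [-0.0810, -0.9812, -0.6930, 0.2206, -0.5748, 0.7880]
J4: z=[-0.7562, 0.4095, 0.5104] o=[0.5233, -1.2682, 0.0294] → [-0.3300, -0.4990, -0.0886, -0.7562, 0.4095, 0.5104]
J5: z=[0.2588, 0.9035, -0.3415] o=[0.1467, -1.2449, -0.1944] → [0.4028, 0.1448, 0.6884, 0.2588, 0.9035, -0.3415]
J6: z=[0.2415, 0.2818, 0.9286] o=[-0.0928, -1.1126, -0.1722] → [-0.3943, -0.3676, 0.2141, 0.2415, 0.2818, 0.9286]
q̇ = J⁺·V = [0.9140, 0.5360, 0.6400, 0.0160, 0.1910, 0.3390]

0.9140 0.5360 0.6400 0.0160 0.1910 0.3390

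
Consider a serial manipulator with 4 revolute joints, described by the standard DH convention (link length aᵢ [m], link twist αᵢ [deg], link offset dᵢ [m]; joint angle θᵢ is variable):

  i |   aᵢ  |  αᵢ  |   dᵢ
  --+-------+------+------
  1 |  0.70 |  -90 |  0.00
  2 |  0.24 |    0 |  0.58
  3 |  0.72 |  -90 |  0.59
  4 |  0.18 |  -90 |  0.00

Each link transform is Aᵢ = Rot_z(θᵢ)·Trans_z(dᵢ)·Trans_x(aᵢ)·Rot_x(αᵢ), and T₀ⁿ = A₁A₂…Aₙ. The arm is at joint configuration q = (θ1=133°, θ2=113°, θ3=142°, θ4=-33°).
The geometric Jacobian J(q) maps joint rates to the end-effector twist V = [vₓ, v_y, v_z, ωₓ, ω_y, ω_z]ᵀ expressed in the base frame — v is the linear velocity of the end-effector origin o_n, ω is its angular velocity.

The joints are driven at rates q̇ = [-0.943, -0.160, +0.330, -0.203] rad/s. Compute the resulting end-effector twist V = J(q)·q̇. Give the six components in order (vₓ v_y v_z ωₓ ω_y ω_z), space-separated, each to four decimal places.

-0.7004 1.2327 0.0041 0.0094 -0.2593 -0.9955

o_n = [-1.1871, -0.5863, 0.6204]
J₁: ẑ×o_n = [0.5863, -1.1871, 0.0000], ω = ẑ
J2: z=[-0.7314, -0.6820, 0.0000] o=[-0.4774, 0.5119, 0.0000] → [-0.4231, 0.4537, 0.3192, -0.7314, -0.6820, 0.0000]
J3: z=[-0.7314, -0.6820, 0.0000] o=[-0.8376, 0.0478, -0.2209] → [-0.5738, 0.6153, 0.2254, -0.7314, -0.6820, 0.0000]
J4: z=[-0.6588, 0.7064, 0.2588] o=[-1.1420, -0.4909, 0.4745] → [0.1277, 0.0844, 0.0947, -0.6588, 0.7064, 0.2588]
V = J·q̇ = [-0.7004, 1.2327, 0.0041, 0.0094, -0.2593, -0.9955]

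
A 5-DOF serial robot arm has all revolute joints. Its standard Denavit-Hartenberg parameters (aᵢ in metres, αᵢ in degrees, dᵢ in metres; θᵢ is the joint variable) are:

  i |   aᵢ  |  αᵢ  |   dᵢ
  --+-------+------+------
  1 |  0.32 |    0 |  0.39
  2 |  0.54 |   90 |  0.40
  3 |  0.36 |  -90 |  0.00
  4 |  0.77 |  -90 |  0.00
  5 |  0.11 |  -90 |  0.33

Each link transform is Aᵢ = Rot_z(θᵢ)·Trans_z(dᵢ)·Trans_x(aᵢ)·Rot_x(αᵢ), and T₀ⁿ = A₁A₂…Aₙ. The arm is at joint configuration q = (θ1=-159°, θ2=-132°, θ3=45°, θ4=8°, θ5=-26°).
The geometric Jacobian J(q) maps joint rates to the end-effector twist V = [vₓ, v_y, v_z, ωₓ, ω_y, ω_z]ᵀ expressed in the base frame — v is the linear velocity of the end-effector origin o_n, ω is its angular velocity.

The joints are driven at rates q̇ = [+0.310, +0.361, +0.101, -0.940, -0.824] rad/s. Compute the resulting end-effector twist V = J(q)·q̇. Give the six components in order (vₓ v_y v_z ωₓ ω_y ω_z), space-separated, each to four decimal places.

o_n = [-0.2378, 1.2934, 1.6546]
J₁: ẑ×o_n = [-1.2934, -0.2378, 0.0000], ω = ẑ
J2: z=[0.0000, 0.0000, 1.0000] o=[-0.2987, -0.1147, 0.3900] → [-1.4081, 0.0609, 0.0000, 0.0000, 0.0000, 1.0000]
J3: z=[0.9336, -0.3584, 0.0000] o=[-0.1052, 0.3895, 0.7900] → [-0.3098, -0.8072, 0.7964, 0.9336, -0.3584, 0.0000]
J4: z=[-0.2534, -0.6601, 0.7071] o=[-0.0140, 0.6271, 1.0446] → [-0.8738, -0.0037, -0.3166, -0.2534, -0.6601, 0.7071]
J5: z=[-0.9598, 0.2630, -0.0984] o=[0.0792, 1.1689, 1.5837] → [0.0309, 0.0992, -0.0361, -0.9598, 0.2630, -0.0984]
V = J·q̇ = [-0.1446, -0.2115, 0.4078, 1.1233, 0.3676, 0.0874]

-0.1446 -0.2115 0.4078 1.1233 0.3676 0.0874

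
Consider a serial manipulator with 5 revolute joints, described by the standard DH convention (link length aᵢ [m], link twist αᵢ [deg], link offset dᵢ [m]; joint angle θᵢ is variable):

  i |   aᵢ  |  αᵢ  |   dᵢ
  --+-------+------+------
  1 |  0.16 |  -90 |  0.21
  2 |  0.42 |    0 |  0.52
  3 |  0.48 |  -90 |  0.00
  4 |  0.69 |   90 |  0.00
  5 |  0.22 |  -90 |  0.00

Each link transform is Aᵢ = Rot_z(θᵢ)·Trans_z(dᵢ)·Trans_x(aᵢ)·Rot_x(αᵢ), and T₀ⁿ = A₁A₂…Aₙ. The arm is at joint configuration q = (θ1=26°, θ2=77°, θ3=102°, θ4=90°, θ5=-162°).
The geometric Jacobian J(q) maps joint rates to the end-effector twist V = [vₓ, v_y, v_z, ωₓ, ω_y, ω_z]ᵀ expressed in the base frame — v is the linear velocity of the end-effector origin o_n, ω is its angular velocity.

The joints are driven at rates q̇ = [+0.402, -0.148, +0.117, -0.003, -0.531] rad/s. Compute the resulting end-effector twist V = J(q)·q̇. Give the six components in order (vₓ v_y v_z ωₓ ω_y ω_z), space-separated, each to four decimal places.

o_n = [-0.2188, -0.0630, -0.2756]
J₁: ẑ×o_n = [0.0630, -0.2188, 0.0000], ω = ẑ
J2: z=[-0.4384, 0.8988, 0.0000] o=[0.1438, 0.0701, 0.2100] → [-0.4364, -0.2129, 0.3843, -0.4384, 0.8988, 0.0000]
J3: z=[-0.4384, 0.8988, 0.0000] o=[0.0008, 0.5789, -0.1992] → [-0.0686, -0.0335, 0.4787, -0.4384, 0.8988, 0.0000]
J4: z=[-0.0157, -0.0077, 0.9998] o=[-0.4306, 0.3685, -0.2076] → [0.4320, 0.2107, 0.0084, -0.0157, -0.0077, 0.9998]
J5: z=[-0.8987, -0.4383, -0.0175] o=[-0.1281, -0.2516, -0.2076] → [0.0331, -0.0595, -0.2092, -0.8987, -0.4383, -0.0175]
V = J·q̇ = [0.0630, -0.0294, 0.1102, 0.4908, 0.2049, 0.4083]

0.0630 -0.0294 0.1102 0.4908 0.2049 0.4083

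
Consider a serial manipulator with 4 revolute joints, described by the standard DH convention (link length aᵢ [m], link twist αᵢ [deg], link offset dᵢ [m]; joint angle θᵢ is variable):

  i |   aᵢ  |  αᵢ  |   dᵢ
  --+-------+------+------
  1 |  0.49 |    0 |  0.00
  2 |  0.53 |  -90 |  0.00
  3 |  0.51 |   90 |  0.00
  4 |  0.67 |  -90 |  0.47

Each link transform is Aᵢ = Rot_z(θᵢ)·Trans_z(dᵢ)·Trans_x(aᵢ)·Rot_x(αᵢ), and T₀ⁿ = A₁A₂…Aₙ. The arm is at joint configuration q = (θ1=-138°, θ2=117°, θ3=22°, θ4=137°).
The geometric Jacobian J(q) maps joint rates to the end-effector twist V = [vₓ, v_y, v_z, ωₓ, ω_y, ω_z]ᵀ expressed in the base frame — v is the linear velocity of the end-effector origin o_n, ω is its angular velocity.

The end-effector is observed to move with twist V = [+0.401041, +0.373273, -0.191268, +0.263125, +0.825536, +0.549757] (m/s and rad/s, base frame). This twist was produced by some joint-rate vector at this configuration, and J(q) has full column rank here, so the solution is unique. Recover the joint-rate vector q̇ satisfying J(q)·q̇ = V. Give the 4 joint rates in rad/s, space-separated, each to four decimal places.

o_n = [0.4761, -0.1610, 0.4283]
J₁: ẑ×o_n = [0.1610, 0.4761, -0.0000], ω = ẑ
J2: z=[0.0000, 0.0000, 1.0000] o=[-0.3641, -0.3279, 0.0000] → [-0.1669, 0.8402, 0.0000, 0.0000, 0.0000, 1.0000]
J3: z=[0.3584, 0.9336, 0.0000] o=[0.1307, -0.5178, 0.0000] → [0.3998, -0.1535, -0.1946, 0.3584, 0.9336, 0.0000]
J4: z=[0.3497, -0.1342, 0.9272] o=[0.5721, -0.6873, -0.1910] → [-0.5711, -0.3056, 0.1712, 0.3497, -0.1342, 0.9272]
q̇ = J⁺·V = [0.2780, 0.3960, 0.8650, -0.1340]

0.2780 0.3960 0.8650 -0.1340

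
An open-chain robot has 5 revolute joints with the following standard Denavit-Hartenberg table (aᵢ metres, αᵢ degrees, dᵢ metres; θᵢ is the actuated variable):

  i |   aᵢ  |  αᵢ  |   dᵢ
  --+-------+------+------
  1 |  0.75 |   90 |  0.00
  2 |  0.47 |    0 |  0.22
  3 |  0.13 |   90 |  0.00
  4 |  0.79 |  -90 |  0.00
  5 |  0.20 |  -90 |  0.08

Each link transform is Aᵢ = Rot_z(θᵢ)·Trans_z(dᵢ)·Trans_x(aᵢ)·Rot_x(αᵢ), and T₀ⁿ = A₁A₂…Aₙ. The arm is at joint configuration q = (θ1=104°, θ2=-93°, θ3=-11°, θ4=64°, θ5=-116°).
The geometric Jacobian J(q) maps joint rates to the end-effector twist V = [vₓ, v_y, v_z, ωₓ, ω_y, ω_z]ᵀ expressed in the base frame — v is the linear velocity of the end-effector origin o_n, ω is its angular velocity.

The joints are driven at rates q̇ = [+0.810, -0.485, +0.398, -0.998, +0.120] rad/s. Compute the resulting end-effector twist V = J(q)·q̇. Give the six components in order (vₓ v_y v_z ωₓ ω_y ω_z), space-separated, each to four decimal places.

-0.6433 0.1383 -0.6171 -0.2740 0.9566 0.6732

o_n = [0.7481, 0.6631, -0.7810]
J₁: ẑ×o_n = [-0.6631, 0.7481, 0.0000], ω = ẑ
J2: z=[0.9703, 0.2419, 0.0000] o=[-0.1814, 0.7277, 0.0000] → [-0.1889, 0.7578, -0.2876, 0.9703, 0.2419, 0.0000]
J3: z=[0.9703, 0.2419, 0.0000] o=[0.0380, 0.7571, -0.4694] → [-0.0754, 0.3024, -0.2630, 0.9703, 0.2419, 0.0000]
J4: z=[0.2347, -0.9415, 0.2419] o=[0.0456, 0.7266, -0.5955] → [0.1900, 0.2135, 0.6465, 0.2347, -0.9415, 0.2419]
J5: z=[0.3727, 0.3170, 0.8721] o=[0.7548, 0.8170, -0.9315] → [0.1820, -0.0620, -0.0553, 0.3727, 0.3170, 0.8721]
V = J·q̇ = [-0.6433, 0.1383, -0.6171, -0.2740, 0.9566, 0.6732]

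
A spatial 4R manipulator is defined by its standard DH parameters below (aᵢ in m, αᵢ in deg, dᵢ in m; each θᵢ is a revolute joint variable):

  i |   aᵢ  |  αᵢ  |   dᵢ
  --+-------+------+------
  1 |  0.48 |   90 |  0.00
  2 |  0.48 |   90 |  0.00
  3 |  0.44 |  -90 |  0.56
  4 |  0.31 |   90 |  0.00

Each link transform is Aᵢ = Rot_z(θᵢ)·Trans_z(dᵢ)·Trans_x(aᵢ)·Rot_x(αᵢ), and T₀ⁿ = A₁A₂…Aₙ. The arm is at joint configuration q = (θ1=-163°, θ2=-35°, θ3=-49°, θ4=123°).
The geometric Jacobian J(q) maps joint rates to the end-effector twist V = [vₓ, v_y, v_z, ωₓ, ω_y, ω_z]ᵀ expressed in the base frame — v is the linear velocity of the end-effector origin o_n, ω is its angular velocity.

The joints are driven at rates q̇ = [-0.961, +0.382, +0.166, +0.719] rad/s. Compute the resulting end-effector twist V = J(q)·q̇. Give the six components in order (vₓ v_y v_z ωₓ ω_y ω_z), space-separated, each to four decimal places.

o_n = [-0.7500, -0.4433, -0.6231]
J₁: ẑ×o_n = [0.4433, -0.7500, 0.0000], ω = ẑ
J2: z=[-0.2924, 0.9563, 0.0000] o=[-0.4590, -0.1403, 0.0000] → [-0.5959, -0.1822, 0.3668, -0.2924, 0.9563, 0.0000]
J3: z=[0.5485, 0.1677, -0.8192] o=[-0.8350, -0.2553, -0.2753] → [-0.2123, 0.1211, -0.1174, 0.5485, 0.1677, -0.8192]
J4: z=[-0.7830, 0.4466, -0.4329] o=[-0.6569, -0.5481, -0.8996] → [0.1689, 0.2568, -0.0405, -0.7830, 0.4466, -0.4329]
V = J·q̇ = [-0.5675, 0.8559, 0.0915, -0.5836, 0.7143, -1.4082]

-0.5675 0.8559 0.0915 -0.5836 0.7143 -1.4082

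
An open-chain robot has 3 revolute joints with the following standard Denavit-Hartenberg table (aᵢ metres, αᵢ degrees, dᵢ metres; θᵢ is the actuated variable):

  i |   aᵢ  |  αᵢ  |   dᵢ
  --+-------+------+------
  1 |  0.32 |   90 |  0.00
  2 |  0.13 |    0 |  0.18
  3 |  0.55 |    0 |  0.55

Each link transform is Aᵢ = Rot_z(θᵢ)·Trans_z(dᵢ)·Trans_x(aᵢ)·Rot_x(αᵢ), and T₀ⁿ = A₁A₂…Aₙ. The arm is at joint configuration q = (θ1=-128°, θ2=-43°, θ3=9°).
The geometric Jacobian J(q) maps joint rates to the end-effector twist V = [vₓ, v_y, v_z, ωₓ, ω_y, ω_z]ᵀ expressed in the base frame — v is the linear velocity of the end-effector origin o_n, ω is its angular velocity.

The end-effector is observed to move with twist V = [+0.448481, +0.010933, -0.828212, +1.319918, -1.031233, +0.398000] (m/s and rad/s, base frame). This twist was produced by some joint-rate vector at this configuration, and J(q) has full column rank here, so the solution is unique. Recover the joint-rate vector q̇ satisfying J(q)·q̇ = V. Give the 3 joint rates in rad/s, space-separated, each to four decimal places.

o_n = [-1.1115, -0.2370, -0.3962]
J₁: ẑ×o_n = [0.2370, -1.1115, 0.0000], ω = ẑ
J2: z=[-0.7880, 0.6157, 0.0000] o=[-0.1970, -0.2522, 0.0000] → [-0.2439, -0.3122, 0.5510, -0.7880, 0.6157, 0.0000]
J3: z=[-0.7880, 0.6157, 0.0000] o=[-0.3974, -0.2163, -0.0887] → [-0.1894, -0.2424, 0.4560, -0.7880, 0.6157, 0.0000]
q̇ = J⁺·V = [0.3980, -0.6780, -0.9970]

0.3980 -0.6780 -0.9970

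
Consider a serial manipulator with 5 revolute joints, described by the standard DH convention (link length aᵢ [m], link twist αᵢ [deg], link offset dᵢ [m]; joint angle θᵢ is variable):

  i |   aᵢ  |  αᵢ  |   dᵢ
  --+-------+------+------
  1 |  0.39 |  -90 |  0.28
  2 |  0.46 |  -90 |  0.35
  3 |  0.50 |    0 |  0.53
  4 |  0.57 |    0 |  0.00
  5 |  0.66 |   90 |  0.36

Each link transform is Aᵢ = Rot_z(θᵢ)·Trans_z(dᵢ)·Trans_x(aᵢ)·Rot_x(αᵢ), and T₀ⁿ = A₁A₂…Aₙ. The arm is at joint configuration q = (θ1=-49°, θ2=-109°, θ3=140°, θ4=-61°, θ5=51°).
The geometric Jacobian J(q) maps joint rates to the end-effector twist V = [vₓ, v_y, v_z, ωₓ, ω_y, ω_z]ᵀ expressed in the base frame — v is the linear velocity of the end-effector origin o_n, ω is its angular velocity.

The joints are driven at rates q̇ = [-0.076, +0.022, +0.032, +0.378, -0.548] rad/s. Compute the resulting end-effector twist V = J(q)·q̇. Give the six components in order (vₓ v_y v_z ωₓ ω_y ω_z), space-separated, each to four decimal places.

-0.1581 -0.1083 -0.1809 -0.0690 0.1129 -0.1209

o_n = [0.0766, -1.6680, 0.3442]
J₁: ẑ×o_n = [1.6680, 0.0766, -0.0000], ω = ẑ
J2: z=[0.7547, 0.6561, 0.0000] o=[0.2559, -0.2943, 0.2800] → [0.0422, -0.0485, -0.9192, 0.7547, 0.6561, 0.0000]
J3: z=[0.6203, -0.7136, 0.3256] o=[0.4218, 0.0483, 0.7149] → [0.8233, 0.1176, -1.3110, 0.6203, -0.7136, 0.3256]
J4: z=[0.6203, -0.7136, 0.3256] o=[0.5898, -0.6349, 0.5253] → [0.4656, -0.0547, -1.0071, 0.6203, -0.7136, 0.3256]
J5: z=[0.6203, -0.7136, 0.3256] o=[0.1443, -0.9752, 0.6282] → [0.4282, 0.1541, -0.4780, 0.6203, -0.7136, 0.3256]
V = J·q̇ = [-0.1581, -0.1083, -0.1809, -0.0690, 0.1129, -0.1209]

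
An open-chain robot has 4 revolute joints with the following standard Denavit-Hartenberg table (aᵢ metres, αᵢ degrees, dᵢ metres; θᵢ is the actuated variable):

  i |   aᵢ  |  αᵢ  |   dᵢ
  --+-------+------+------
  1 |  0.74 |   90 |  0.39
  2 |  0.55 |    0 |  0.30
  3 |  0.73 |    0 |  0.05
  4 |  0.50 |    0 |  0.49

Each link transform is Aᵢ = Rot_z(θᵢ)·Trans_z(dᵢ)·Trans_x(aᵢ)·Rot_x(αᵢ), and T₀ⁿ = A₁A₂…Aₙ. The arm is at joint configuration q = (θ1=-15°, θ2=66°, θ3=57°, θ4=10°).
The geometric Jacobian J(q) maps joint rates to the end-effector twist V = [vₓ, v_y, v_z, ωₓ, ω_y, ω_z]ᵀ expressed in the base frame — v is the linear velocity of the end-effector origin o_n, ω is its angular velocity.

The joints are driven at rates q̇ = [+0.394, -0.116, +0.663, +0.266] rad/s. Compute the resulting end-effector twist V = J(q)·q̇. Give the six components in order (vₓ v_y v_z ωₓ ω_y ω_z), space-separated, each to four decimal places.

o_n = [0.0000, -0.8696, 1.8704]
J₁: ẑ×o_n = [0.8696, 0.0000, -0.0000], ω = ẑ
J2: z=[-0.2588, -0.9659, 0.0000] o=[0.7148, -0.1915, 0.3900] → [-1.4299, 0.3831, -0.5149, -0.2588, -0.9659, 0.0000]
J3: z=[-0.2588, -0.9659, 0.0000] o=[0.8532, -0.5392, 0.8925] → [-0.9446, 0.2531, -0.7386, -0.2588, -0.9659, 0.0000]
J4: z=[-0.2588, -0.9659, 0.0000] o=[0.4562, -0.4846, 1.5047] → [-0.3532, 0.0946, -0.3410, -0.2588, -0.9659, 0.0000]
V = J·q̇ = [-0.2117, 0.1486, -0.5207, -0.2104, -0.7853, 0.3940]

-0.2117 0.1486 -0.5207 -0.2104 -0.7853 0.3940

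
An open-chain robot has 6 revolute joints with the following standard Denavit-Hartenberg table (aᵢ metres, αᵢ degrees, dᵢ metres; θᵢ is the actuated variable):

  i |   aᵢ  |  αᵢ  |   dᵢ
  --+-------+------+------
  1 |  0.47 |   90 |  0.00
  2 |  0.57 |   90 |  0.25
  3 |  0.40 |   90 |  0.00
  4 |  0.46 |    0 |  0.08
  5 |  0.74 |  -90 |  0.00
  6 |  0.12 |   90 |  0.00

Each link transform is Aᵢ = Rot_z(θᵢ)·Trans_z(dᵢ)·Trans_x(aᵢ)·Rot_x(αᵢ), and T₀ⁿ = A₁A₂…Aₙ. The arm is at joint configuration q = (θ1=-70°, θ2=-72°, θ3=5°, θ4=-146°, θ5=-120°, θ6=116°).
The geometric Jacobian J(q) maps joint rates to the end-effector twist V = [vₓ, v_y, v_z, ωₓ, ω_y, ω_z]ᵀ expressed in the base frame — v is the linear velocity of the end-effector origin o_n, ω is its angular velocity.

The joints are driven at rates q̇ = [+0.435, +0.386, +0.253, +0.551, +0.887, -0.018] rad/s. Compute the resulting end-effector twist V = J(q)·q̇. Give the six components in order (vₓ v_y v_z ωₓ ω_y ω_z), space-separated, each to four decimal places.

0.2959 -0.2861 0.7988 0.9144 0.5430 0.2202

o_n = [-0.1803, -0.3092, -0.6444]
J₁: ẑ×o_n = [0.3092, -0.1803, 0.0000], ω = ẑ
J2: z=[-0.9397, -0.3420, 0.0000] o=[0.1607, -0.4417, 0.0000] → [0.2204, -0.6056, -0.2412, -0.9397, -0.3420, 0.0000]
J3: z=[-0.3253, 0.8937, -0.3090] o=[-0.0139, -0.6927, -0.5421] → [0.0271, 0.0181, 0.0240, -0.3253, 0.8937, -0.3090]
J4: z=[0.9453, 0.3154, -0.0829] o=[-0.0046, -0.8203, -0.9211] → [0.1296, -0.2469, 0.5386, 0.9453, 0.3154, -0.0829]
J5: z=[0.9453, 0.3154, -0.0829] o=[0.1458, -0.9033, -0.4869] → [-0.0004, 0.1760, 0.6645, 0.9453, 0.3154, -0.0829]
J6: z=[-0.0006, 0.2560, 0.9667] o=[-0.0955, -0.2271, -0.6661] → [0.0849, -0.0820, 0.0218, -0.0006, 0.2560, 0.9667]
V = J·q̇ = [0.2959, -0.2861, 0.7988, 0.9144, 0.5430, 0.2202]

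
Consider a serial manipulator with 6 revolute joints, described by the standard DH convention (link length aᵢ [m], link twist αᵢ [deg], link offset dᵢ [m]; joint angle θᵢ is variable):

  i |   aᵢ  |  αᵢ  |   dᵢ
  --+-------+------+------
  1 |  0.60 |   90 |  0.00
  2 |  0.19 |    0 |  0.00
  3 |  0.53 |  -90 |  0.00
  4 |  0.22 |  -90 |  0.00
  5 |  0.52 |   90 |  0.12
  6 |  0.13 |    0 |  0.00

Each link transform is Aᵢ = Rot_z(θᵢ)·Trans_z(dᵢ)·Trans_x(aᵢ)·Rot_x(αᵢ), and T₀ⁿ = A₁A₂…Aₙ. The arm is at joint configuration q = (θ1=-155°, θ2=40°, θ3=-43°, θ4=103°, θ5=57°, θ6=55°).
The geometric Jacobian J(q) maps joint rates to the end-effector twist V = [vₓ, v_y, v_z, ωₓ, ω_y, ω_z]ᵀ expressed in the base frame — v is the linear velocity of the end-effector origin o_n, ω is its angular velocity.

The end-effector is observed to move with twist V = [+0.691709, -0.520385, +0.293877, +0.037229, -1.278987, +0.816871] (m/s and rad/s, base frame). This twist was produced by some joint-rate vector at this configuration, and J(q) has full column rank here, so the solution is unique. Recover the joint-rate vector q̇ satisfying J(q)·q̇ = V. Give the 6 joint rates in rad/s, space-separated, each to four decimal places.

o_n = [-0.6189, -0.8170, -0.3856]
J₁: ẑ×o_n = [0.8170, -0.6189, 0.0000], ω = ẑ
J2: z=[-0.4226, 0.9063, 0.0000] o=[-0.5438, -0.2536, 0.0000] → [-0.3495, -0.1630, 0.3062, -0.4226, 0.9063, 0.0000]
J3: z=[-0.4226, 0.9063, 0.0000] o=[-0.6757, -0.3151, 0.1221] → [-0.4602, -0.2146, 0.1606, -0.4226, 0.9063, 0.0000]
J4: z=[-0.0474, -0.0221, 0.9986] o=[-1.1554, -0.5388, 0.0944] → [0.2885, 0.5130, 0.0251, -0.0474, -0.0221, 0.9986]
J5: z=[0.7868, 0.6151, 0.0510] o=[-1.0200, -0.7122, 0.0970] → [-0.2915, 0.4002, -0.3293, 0.7868, 0.6151, 0.0510]
J6: z=[0.4903, -0.6730, 0.5538] o=[-0.7306, -0.8519, -0.3291] → [0.0187, 0.0896, 0.0923, 0.4903, -0.6730, 0.5538]
q̇ = J⁺·V = [0.4880, 0.1400, -0.3740, -0.1690, -0.6880, 0.9620]

0.4880 0.1400 -0.3740 -0.1690 -0.6880 0.9620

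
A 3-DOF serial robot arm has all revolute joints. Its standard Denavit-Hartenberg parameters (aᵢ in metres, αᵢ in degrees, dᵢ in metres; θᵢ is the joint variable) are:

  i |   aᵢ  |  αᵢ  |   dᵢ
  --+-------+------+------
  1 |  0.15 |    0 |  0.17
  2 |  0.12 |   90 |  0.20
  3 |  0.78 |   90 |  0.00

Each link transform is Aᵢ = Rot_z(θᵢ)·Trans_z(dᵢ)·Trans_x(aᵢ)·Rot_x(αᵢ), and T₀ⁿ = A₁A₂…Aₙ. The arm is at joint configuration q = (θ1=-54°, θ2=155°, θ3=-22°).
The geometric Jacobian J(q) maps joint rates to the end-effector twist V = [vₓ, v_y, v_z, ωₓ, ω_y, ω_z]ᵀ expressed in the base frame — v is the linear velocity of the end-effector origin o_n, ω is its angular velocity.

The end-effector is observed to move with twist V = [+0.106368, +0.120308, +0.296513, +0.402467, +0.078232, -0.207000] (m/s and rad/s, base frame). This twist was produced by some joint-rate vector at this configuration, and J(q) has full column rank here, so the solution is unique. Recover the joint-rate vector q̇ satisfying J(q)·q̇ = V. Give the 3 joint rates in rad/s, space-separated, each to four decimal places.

-0.3470 0.1400 0.4100

o_n = [-0.0727, 0.7064, 0.0778]
J₁: ẑ×o_n = [-0.7064, -0.0727, 0.0000], ω = ẑ
J2: z=[0.0000, 0.0000, 1.0000] o=[0.0882, -0.1214, 0.1700] → [-0.8277, -0.1609, 0.0000, 0.0000, 0.0000, 1.0000]
J3: z=[0.9816, 0.1908, 0.0000] o=[0.0653, -0.0036, 0.3700] → [-0.0558, 0.2868, 0.7232, 0.9816, 0.1908, 0.0000]
q̇ = J⁺·V = [-0.3470, 0.1400, 0.4100]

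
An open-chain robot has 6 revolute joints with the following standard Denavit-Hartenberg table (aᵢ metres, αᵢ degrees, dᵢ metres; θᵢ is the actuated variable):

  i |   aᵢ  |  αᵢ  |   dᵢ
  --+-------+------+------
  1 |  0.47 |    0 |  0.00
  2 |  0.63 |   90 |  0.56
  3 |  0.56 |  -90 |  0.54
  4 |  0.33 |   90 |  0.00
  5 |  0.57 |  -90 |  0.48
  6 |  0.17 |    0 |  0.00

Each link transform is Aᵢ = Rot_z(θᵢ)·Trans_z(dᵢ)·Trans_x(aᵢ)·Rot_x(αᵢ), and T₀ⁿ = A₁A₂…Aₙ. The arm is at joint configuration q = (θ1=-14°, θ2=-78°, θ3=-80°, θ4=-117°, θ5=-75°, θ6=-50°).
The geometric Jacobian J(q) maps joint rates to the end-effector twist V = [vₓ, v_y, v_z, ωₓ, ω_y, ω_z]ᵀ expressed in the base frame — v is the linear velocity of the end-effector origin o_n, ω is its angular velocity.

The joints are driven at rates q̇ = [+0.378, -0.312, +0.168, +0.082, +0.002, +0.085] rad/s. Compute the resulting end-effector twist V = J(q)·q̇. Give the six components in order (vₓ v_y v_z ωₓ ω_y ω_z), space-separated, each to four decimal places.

-0.0327 0.1507 -0.1369 -0.2434 -0.0872 0.1225

o_n = [-0.2553, -0.0356, 0.6562]
J₁: ẑ×o_n = [0.0356, -0.2553, 0.0000], ω = ẑ
J2: z=[0.0000, 0.0000, 1.0000] o=[0.4560, -0.1137, 0.0000] → [-0.0781, -0.7113, 0.0000, 0.0000, 0.0000, 1.0000]
J3: z=[-0.9994, 0.0349, 0.0000] o=[0.4341, -0.7433, 0.5600] → [0.0034, 0.0961, -0.6832, -0.9994, 0.0349, 0.0000]
J4: z=[-0.0344, -0.9842, 0.1736] o=[-0.1090, -0.8217, 0.0085] → [-0.7739, -0.0031, -0.1710, -0.0344, -0.9842, 0.1736]
J5: z=[0.4591, 0.1388, 0.8775] o=[-0.4020, -0.7854, 0.1560] → [-0.5885, -0.1009, 0.3239, 0.4591, 0.1388, 0.8775]
J6: z=[-0.8664, -0.1486, 0.4768] o=[-0.2936, -0.1607, 0.5476] → [-0.0758, 0.1123, -0.1027, -0.8664, -0.1486, 0.4768]
V = J·q̇ = [-0.0327, 0.1507, -0.1369, -0.2434, -0.0872, 0.1225]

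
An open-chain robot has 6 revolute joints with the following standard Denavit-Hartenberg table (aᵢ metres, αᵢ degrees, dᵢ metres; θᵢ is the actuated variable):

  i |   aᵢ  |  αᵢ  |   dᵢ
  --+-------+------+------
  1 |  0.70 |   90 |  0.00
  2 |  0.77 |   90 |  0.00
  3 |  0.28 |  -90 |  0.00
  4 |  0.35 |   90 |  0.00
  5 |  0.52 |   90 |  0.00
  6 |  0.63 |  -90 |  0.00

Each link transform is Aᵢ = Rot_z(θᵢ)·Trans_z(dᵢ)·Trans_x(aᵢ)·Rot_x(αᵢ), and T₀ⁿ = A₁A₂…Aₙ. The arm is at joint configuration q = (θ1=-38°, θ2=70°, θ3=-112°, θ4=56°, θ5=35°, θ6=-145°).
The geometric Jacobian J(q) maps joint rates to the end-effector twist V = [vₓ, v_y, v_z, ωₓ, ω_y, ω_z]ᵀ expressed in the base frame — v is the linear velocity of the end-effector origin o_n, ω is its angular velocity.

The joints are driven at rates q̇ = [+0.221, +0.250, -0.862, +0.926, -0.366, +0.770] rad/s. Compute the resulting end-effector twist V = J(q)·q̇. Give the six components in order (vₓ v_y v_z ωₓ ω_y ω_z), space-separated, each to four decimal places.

-0.6697 -0.1149 0.2885 -1.0995 0.6157 0.9882

o_n = [0.4774, -0.1625, 0.8322]
J₁: ẑ×o_n = [0.1625, 0.4774, -0.0000], ω = ẑ
J2: z=[-0.6157, -0.7880, 0.0000] o=[0.5516, -0.4310, 0.0000] → [-0.6557, 0.5123, -0.2238, -0.6157, -0.7880, 0.0000]
J3: z=[0.7405, -0.5785, -0.3420] o=[0.7591, -0.5931, 0.7236] → [0.0844, 0.0160, 0.1558, 0.7405, -0.5785, -0.3420]
J4: z=[0.4805, 0.1000, 0.8713] o=[0.8907, -0.3664, 0.6250] → [-0.1570, -0.4597, 0.1393, 0.4805, 0.1000, 0.8713]
J5: z=[0.8036, 0.3476, -0.4831] o=[0.7678, -0.0401, 0.6553] → [0.0023, -0.0018, 0.0026, 0.8036, 0.3476, -0.4831]
J6: z=[-0.5950, 0.4529, -0.6640] o=[0.7615, 0.3868, 0.9521] → [-0.4191, 0.1173, 0.4556, -0.5950, 0.4529, -0.6640]
V = J·q̇ = [-0.6697, -0.1149, 0.2885, -1.0995, 0.6157, 0.9882]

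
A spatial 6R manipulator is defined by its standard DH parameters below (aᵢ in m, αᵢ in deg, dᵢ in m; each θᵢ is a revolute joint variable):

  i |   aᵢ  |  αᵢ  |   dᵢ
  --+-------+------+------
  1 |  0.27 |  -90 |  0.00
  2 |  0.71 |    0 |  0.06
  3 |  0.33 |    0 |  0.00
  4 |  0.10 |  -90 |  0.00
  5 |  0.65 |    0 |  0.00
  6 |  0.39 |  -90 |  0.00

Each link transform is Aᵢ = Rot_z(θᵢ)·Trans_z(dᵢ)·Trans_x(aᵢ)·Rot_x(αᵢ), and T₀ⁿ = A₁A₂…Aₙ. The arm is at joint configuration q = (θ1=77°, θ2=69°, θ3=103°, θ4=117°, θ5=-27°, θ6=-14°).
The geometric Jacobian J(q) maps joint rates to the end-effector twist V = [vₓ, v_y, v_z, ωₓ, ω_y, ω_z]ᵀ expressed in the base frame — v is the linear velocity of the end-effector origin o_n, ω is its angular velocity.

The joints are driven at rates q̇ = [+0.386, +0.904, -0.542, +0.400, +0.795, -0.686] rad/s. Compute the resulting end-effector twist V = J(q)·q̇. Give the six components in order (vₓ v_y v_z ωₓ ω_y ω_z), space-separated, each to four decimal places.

0.2718 -0.1293 -0.1050 -0.7193 0.2718 0.3505

o_n = [-0.4795, 0.6388, 0.2117]
J₁: ẑ×o_n = [-0.6388, -0.4795, 0.0000], ω = ẑ
J2: z=[-0.9744, 0.2250, 0.0000] o=[0.0607, 0.2631, 0.0000] → [0.0476, 0.2063, -0.2446, -0.9744, 0.2250, 0.0000]
J3: z=[-0.9744, 0.2250, 0.0000] o=[0.0595, 0.5245, -0.6628] → [0.1967, 0.8521, 0.0099, -0.9744, 0.2250, 0.0000]
J4: z=[-0.9744, 0.2250, 0.0000] o=[-0.0140, 0.2061, -0.7088] → [0.2071, 0.8969, -0.3169, -0.9744, 0.2250, 0.0000]
J5: z=[0.2127, 0.9213, -0.3256] o=[-0.0067, 0.2378, -0.6142] → [0.8915, -0.0217, 0.5209, 0.2127, 0.9213, -0.3256]
J6: z=[0.2127, 0.9213, -0.3256] o=[-0.2518, 0.4879, -0.0666] → [0.3055, 0.0150, 0.2419, 0.2127, 0.9213, -0.3256]
V = J·q̇ = [0.2718, -0.1293, -0.1050, -0.7193, 0.2718, 0.3505]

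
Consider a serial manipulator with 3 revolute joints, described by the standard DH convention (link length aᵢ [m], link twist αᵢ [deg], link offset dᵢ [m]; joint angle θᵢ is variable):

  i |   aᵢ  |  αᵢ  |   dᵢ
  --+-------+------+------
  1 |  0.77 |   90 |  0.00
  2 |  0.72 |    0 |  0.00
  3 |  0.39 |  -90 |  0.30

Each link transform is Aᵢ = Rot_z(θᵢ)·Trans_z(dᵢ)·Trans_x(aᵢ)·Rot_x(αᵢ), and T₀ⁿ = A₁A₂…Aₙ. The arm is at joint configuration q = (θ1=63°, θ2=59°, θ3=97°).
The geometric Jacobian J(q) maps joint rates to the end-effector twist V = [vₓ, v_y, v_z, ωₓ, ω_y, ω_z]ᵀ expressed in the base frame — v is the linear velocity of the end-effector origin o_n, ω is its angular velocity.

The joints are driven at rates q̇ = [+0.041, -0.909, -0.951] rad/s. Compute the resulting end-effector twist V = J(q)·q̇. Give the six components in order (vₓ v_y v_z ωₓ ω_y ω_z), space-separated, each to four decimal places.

o_n = [0.6235, 0.5628, 0.7758]
J₁: ẑ×o_n = [-0.5628, 0.6235, 0.0000], ω = ẑ
J2: z=[0.8910, -0.4540, 0.0000] o=[0.3496, 0.6861, 0.0000] → [-0.3522, -0.6912, 0.0145, 0.8910, -0.4540, 0.0000]
J3: z=[0.8910, -0.4540, 0.0000] o=[0.5179, 1.0165, 0.6172] → [-0.0720, -0.1413, -0.3563, 0.8910, -0.4540, 0.0000]
V = J·q̇ = [0.3656, 0.7883, 0.3256, -1.6573, 0.8444, 0.0410]

0.3656 0.7883 0.3256 -1.6573 0.8444 0.0410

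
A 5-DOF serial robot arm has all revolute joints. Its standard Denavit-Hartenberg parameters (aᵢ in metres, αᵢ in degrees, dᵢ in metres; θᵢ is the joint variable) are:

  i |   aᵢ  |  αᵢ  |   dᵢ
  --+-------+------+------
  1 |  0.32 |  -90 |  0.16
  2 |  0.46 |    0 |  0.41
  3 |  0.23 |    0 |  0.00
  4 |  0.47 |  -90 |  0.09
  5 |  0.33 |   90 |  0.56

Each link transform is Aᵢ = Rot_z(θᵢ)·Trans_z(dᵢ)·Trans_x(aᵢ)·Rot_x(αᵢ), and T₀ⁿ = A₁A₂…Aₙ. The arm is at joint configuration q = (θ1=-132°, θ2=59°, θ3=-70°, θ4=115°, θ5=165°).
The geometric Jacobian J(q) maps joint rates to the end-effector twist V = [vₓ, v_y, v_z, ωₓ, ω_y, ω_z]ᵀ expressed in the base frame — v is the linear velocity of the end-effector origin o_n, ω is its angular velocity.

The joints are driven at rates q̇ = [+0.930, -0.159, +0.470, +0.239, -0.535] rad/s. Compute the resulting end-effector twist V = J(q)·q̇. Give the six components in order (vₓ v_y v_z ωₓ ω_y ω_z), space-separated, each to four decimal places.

0.2318 0.2306 0.2421 0.0614 -0.7538 0.8006

o_n = [0.1724, -0.4281, -0.2017]
J₁: ẑ×o_n = [0.4281, 0.1724, -0.0000], ω = ẑ
J2: z=[0.7431, -0.6691, 0.0000] o=[-0.2141, -0.2378, 0.1600] → [0.2420, 0.2688, 0.1173, 0.7431, -0.6691, 0.0000]
J3: z=[0.7431, -0.6691, 0.0000] o=[-0.0680, -0.6882, -0.2343] → [-0.0218, -0.0242, 0.3542, 0.7431, -0.6691, 0.0000]
J4: z=[0.7431, -0.6691, 0.0000] o=[-0.2190, -0.8560, -0.1904] → [0.0075, 0.0084, 0.5800, 0.7431, -0.6691, 0.0000]
J5: z=[0.6493, 0.7211, 0.2419] o=[-0.0761, -0.8317, -0.6464] → [0.2231, -0.2286, 0.0829, 0.6493, 0.7211, 0.2419]
V = J·q̇ = [0.2318, 0.2306, 0.2421, 0.0614, -0.7538, 0.8006]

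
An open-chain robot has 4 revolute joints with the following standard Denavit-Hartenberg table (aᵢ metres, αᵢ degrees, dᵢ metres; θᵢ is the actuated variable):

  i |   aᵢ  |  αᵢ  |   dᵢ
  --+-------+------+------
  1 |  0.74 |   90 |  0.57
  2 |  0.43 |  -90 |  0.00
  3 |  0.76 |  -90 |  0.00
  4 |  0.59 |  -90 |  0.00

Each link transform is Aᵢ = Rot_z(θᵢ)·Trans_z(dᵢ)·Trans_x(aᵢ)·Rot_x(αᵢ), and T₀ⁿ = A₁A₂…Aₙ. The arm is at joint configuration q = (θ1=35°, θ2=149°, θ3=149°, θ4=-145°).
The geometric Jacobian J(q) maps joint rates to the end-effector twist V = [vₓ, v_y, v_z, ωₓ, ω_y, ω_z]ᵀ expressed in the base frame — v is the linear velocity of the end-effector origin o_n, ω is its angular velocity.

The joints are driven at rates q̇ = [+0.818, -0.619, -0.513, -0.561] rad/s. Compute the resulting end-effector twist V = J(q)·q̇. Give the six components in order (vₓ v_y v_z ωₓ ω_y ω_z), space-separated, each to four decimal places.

-0.4450 0.1174 0.5641 -0.6173 0.9105 1.4065

o_n = [0.2463, 0.3464, 0.3792]
J₁: ẑ×o_n = [-0.3464, 0.2463, 0.0000], ω = ẑ
J2: z=[0.5736, -0.8192, 0.0000] o=[0.6062, 0.4244, 0.5700] → [0.1563, 0.1094, -0.3396, 0.5736, -0.8192, 0.0000]
J3: z=[-0.4219, -0.2954, -0.8572] o=[0.3042, 0.2130, 0.7915] → [0.2361, -0.1242, -0.0734, -0.4219, -0.2954, -0.8572]
J4: z=[0.8533, -0.4489, -0.2653] o=[0.5371, 0.8540, 0.4559] → [-0.1002, 0.1426, -0.5637, 0.8533, -0.4489, -0.2653]
V = J·q̇ = [-0.4450, 0.1174, 0.5641, -0.6173, 0.9105, 1.4065]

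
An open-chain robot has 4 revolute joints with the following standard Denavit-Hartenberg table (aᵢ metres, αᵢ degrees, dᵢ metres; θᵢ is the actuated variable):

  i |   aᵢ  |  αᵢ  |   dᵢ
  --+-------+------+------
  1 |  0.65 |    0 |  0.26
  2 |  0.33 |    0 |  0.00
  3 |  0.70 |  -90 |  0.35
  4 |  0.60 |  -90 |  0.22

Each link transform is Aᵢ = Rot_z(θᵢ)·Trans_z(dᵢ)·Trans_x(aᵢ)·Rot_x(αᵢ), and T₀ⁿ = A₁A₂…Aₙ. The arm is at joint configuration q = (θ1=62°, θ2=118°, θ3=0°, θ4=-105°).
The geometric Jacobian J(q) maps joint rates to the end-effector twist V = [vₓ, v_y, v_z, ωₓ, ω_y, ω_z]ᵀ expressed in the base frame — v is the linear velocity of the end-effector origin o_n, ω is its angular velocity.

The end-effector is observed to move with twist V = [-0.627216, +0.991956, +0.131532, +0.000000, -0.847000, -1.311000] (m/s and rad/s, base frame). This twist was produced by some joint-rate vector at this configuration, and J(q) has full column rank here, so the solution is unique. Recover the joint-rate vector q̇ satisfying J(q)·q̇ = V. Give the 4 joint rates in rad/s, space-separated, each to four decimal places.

-0.2650 -0.8220 -0.2240 0.8470

o_n = [-0.5696, 0.3539, 1.1896]
J₁: ẑ×o_n = [-0.3539, -0.5696, 0.0000], ω = ẑ
J2: z=[0.0000, 0.0000, 1.0000] o=[0.3052, 0.5739, 0.2600] → [0.2200, -0.8747, 0.0000, 0.0000, 0.0000, 1.0000]
J3: z=[0.0000, 0.0000, 1.0000] o=[-0.0248, 0.5739, 0.2600] → [0.2200, -0.5447, 0.0000, 0.0000, 0.0000, 1.0000]
J4: z=[0.0000, -1.0000, 0.0000] o=[-0.7248, 0.5739, 0.6100] → [-0.5796, -0.0000, 0.1553, 0.0000, -1.0000, 0.0000]
q̇ = J⁺·V = [-0.2650, -0.8220, -0.2240, 0.8470]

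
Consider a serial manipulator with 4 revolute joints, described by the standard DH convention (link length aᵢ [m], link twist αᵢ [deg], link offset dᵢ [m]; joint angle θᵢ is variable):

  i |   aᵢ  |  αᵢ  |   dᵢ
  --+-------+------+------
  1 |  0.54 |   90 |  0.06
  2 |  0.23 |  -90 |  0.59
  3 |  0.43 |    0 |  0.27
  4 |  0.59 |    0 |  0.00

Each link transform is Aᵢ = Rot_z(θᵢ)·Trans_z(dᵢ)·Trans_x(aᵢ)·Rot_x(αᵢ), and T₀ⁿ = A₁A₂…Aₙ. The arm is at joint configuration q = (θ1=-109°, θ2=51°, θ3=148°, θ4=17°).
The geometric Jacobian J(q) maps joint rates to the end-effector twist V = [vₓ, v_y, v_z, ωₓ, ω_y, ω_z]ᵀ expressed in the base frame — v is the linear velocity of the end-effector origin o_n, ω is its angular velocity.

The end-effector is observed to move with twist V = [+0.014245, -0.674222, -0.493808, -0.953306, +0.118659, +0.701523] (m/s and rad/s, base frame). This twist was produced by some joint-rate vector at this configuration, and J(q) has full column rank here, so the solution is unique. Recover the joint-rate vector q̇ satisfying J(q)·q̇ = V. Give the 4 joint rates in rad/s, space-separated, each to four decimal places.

0.8620 0.9400 -0.5080 0.2530

o_n = [-0.1612, 0.1752, -0.3176]
J₁: ẑ×o_n = [-0.1752, -0.1612, 0.0000], ω = ẑ
J2: z=[-0.9455, 0.3256, 0.0000] o=[-0.1758, -0.5106, 0.0600] → [-0.1229, -0.3571, -0.6532, -0.9455, 0.3256, 0.0000]
J3: z=[0.2530, 0.7348, 0.6293] o=[-0.7808, -0.4554, 0.2387] → [-0.8057, 0.5307, -0.2958, 0.2530, 0.7348, 0.6293]
J4: z=[0.2530, 0.7348, 0.6293] o=[-0.4223, -0.1142, 0.1253] → [-0.5076, 0.2764, -0.1187, 0.2530, 0.7348, 0.6293]
q̇ = J⁺·V = [0.8620, 0.9400, -0.5080, 0.2530]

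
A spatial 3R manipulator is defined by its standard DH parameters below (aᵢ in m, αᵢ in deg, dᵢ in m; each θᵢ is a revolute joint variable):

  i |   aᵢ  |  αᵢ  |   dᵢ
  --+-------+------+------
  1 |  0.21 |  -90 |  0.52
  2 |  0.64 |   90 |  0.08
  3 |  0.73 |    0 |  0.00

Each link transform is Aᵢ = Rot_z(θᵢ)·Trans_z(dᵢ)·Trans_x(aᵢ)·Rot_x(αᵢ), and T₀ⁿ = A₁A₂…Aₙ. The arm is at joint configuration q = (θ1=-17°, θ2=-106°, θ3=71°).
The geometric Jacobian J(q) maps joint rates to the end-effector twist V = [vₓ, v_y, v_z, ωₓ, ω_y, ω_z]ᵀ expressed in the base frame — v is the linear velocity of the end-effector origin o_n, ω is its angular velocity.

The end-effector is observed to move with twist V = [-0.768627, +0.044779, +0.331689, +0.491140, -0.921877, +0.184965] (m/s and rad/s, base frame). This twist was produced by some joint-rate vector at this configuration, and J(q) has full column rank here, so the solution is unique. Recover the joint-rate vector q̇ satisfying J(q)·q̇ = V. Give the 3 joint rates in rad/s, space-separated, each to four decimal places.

o_n = [0.1947, 0.7459, 1.3637]
J₁: ẑ×o_n = [-0.7459, 0.1947, 0.0000], ω = ẑ
J2: z=[0.2924, 0.9563, 0.0000] o=[0.2008, -0.0614, 0.5200] → [0.8068, -0.2467, 0.2419, 0.2924, 0.9563, 0.0000]
J3: z=[-0.9193, 0.2810, -0.2756] o=[0.0555, 0.0667, 1.1352] → [0.2514, 0.1717, -0.6635, -0.9193, 0.2810, -0.2756]
q̇ = J⁺·V = [-0.0270, -0.7380, -0.7690]

-0.0270 -0.7380 -0.7690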